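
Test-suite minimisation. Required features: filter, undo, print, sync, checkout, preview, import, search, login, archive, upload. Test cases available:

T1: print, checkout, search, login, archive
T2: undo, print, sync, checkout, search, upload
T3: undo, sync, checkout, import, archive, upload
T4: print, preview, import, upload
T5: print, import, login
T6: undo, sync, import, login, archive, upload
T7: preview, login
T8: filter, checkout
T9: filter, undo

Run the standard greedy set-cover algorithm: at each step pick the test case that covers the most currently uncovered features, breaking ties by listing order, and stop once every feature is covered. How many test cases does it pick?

4

Pick 1: T2 covers 6 new features (undo, print, sync, checkout, search, upload).
Pick 2: T6 covers 3 new features (import, login, archive).
Pick 3: T4 covers 1 new features (preview).
Pick 4: T8 covers 1 new features (filter).
Greedy uses 4 test cases.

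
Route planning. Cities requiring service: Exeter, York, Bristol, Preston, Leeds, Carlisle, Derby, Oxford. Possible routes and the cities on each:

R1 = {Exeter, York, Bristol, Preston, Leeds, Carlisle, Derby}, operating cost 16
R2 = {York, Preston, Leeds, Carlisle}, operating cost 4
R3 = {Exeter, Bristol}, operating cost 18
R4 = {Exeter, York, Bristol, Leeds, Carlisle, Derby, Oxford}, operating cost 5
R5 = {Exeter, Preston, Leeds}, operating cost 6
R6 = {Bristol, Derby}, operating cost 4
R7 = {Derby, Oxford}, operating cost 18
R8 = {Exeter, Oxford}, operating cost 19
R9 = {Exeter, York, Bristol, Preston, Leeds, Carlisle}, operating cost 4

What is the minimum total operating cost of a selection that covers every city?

R2, R4 cover every city at operating cost 4 + 5 = 9.
Any cover uses at least 2 routes; among all covering selections none totals below 9.

9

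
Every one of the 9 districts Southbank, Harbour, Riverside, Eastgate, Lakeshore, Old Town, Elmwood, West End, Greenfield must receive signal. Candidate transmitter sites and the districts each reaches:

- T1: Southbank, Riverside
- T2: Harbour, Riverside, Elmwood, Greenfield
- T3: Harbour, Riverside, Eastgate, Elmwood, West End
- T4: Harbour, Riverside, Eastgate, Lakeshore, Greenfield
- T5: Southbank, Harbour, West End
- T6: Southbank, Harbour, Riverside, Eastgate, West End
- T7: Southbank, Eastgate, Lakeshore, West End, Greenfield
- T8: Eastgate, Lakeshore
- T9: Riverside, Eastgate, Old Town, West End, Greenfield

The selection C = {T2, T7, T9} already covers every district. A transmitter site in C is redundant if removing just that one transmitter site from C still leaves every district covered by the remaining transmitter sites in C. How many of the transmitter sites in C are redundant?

0

Drop T2: Harbour, Elmwood uncovered — not redundant.
Drop T7: Southbank, Lakeshore uncovered — not redundant.
Drop T9: Old Town uncovered — not redundant.
None of the transmitter sites in C is redundant.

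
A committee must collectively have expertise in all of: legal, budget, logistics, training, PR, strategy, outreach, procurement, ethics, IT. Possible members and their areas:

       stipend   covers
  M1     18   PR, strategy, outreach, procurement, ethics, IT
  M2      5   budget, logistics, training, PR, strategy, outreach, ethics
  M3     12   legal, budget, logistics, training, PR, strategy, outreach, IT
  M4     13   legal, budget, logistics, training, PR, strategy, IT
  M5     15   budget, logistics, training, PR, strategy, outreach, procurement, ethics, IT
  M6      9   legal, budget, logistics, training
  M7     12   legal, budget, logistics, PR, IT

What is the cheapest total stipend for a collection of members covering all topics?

M5, M6 cover every topic at stipend 15 + 9 = 24.
Any cover uses at least 2 members; among all covering selections none totals below 24.
Greedy by coverage-per-stipend would pick M2, M3, M5 for 32 — worse than the optimum 24.

24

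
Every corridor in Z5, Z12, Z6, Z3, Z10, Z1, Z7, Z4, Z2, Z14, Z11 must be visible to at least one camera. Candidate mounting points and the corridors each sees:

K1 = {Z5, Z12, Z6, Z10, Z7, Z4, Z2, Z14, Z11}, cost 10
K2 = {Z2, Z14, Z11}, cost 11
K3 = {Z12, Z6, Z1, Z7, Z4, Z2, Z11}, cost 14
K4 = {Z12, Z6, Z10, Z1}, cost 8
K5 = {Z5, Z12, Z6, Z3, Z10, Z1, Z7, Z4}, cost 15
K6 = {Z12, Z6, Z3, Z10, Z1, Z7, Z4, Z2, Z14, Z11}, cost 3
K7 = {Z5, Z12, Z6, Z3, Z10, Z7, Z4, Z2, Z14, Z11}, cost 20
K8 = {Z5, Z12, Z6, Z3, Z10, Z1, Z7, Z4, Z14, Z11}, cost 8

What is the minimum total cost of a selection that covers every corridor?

11

K6, K8 cover every corridor at cost 3 + 8 = 11.
Any cover uses at least 2 camera mounts; among all covering selections none totals below 11.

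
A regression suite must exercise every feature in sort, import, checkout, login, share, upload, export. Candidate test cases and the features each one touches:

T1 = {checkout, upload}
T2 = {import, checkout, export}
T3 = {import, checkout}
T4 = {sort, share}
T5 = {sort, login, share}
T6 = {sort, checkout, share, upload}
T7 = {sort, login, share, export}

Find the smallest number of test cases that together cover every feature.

3

T1, T2, T5 together cover {sort, import, checkout, login, share, upload, export} — every feature.
No 2 of the 7 test cases cover everything (all 21 pairs fall short), so 3 is minimum.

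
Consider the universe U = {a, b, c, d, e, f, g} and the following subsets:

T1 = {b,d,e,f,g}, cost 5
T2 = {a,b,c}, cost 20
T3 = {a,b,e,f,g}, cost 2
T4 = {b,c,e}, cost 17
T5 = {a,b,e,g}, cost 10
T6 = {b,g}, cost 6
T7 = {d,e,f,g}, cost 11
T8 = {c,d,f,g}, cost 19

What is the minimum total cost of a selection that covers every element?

T3, T8 cover every element at cost 2 + 19 = 21.
Any cover uses at least 2 sets; among all covering selections none totals below 21.

21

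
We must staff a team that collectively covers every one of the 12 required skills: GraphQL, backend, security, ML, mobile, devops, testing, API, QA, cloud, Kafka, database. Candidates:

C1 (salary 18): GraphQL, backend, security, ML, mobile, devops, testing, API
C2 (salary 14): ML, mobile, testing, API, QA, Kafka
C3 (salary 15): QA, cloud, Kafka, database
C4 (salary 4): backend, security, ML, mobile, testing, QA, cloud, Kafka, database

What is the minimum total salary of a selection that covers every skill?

C1, C4 cover every skill at salary 18 + 4 = 22.
Any cover uses at least 2 candidates; among all covering selections none totals below 22.

22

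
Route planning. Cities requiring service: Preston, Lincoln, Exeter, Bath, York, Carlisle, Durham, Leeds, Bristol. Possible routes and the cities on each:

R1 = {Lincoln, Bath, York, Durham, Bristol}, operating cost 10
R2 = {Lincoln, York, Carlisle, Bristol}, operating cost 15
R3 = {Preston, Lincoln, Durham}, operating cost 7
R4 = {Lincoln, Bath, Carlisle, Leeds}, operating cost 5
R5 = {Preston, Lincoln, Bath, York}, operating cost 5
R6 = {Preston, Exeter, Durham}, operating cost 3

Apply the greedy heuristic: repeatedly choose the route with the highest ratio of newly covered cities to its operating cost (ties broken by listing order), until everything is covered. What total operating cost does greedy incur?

18

Pick 1: R6 adds 3 new (Preston, Exeter, Durham) at operating cost 3 (ratio 3/3).
Pick 2: R4 adds 4 new (Lincoln, Bath, Carlisle, Leeds) at operating cost 5 (ratio 4/5).
Pick 3: R1 adds 2 new (York, Bristol) at operating cost 10 (ratio 2/10).
Greedy total operating cost: 3 + 5 + 10 = 18.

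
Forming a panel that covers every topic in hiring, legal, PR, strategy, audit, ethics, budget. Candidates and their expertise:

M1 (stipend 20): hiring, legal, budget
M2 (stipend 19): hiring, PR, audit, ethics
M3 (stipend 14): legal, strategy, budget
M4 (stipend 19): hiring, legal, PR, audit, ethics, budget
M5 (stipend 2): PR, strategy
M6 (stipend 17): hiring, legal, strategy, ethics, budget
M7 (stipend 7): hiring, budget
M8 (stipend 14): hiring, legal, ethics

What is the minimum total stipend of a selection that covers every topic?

21

M4, M5 cover every topic at stipend 19 + 2 = 21.
Any cover uses at least 2 members; among all covering selections none totals below 21.
Greedy by coverage-per-stipend would pick M5, M7, M4 for 28 — worse than the optimum 21.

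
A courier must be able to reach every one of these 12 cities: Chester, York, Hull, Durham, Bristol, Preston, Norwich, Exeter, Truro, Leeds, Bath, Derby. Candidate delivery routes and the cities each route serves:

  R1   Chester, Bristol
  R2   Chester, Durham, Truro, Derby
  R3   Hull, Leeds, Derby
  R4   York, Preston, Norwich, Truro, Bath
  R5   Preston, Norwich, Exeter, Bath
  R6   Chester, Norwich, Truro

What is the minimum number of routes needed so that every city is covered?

R1, R2, R3, R4, R5 together cover {Chester, York, Hull, Durham, Bristol, Preston, Norwich, Exeter, Truro, Leeds, Bath, Derby} — every city.
No 4 of the 6 routes cover everything (all 15 size-4 selections fall short), so 5 is minimum.

5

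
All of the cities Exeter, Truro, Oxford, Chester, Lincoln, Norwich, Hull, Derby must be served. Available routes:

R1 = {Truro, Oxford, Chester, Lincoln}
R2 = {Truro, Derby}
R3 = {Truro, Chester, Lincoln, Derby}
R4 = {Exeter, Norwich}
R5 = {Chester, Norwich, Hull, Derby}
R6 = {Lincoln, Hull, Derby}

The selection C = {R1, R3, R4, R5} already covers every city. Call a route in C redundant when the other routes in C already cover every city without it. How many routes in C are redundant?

1

Drop R1: Oxford uncovered — not redundant.
Drop R3: the rest still cover every city — redundant.
Drop R4: Exeter uncovered — not redundant.
Drop R5: Hull uncovered — not redundant.
1 redundant: R3.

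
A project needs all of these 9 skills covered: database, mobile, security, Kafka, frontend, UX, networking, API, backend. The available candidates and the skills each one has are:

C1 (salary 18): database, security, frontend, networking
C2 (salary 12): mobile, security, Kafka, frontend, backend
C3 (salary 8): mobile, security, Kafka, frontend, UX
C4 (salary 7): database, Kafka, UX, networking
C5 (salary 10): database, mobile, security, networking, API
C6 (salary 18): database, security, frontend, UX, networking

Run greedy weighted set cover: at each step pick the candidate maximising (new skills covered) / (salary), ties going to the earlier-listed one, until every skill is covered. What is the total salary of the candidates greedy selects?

Pick 1: C3 adds 5 new (mobile, security, Kafka, frontend, UX) at salary 8 (ratio 5/8).
Pick 2: C5 adds 3 new (database, networking, API) at salary 10 (ratio 3/10).
Pick 3: C2 adds 1 new (backend) at salary 12 (ratio 1/12).
Greedy total salary: 8 + 10 + 12 = 30. (The true optimum is 29, so greedy overshoots here.)

30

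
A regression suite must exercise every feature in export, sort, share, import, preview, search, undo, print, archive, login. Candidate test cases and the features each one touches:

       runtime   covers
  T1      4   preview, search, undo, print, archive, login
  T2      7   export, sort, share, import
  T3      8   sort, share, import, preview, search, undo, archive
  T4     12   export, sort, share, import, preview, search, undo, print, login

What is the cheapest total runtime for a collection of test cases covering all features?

11

T1, T2 cover every feature at runtime 4 + 7 = 11.
Any cover uses at least 2 test cases; among all covering selections none totals below 11.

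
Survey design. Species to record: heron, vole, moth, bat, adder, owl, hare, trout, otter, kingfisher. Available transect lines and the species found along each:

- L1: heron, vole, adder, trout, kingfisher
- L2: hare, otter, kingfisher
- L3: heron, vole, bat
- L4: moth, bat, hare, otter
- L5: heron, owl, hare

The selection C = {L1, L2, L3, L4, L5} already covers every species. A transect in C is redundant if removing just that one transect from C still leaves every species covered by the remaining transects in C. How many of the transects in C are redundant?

Drop L1: adder, trout uncovered — not redundant.
Drop L2: the rest still cover every species — redundant.
Drop L3: the rest still cover every species — redundant.
Drop L4: moth uncovered — not redundant.
Drop L5: owl uncovered — not redundant.
2 redundant: L2, L3.

2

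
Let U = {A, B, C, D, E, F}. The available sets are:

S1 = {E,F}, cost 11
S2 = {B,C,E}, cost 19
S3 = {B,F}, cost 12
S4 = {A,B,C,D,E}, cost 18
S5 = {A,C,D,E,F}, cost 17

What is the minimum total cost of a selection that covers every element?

29

S1, S4 cover every element at cost 11 + 18 = 29.
Any cover uses at least 2 sets; among all covering selections none totals below 29.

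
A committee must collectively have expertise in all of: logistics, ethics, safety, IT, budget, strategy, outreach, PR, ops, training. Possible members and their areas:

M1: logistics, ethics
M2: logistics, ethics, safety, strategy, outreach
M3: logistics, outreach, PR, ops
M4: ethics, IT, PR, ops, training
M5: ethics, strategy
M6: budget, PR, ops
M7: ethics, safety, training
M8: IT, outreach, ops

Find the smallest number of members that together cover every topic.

M2, M4, M6 together cover {logistics, ethics, safety, IT, budget, strategy, outreach, PR, ops, training} — every topic.
No 2 of the 8 members cover everything (all 28 pairs fall short), so 3 is minimum.

3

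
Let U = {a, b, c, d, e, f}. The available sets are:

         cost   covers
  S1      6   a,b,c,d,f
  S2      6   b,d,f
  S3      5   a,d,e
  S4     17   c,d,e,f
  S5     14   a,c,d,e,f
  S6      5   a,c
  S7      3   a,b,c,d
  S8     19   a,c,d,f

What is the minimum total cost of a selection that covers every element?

11

S1, S3 cover every element at cost 6 + 5 = 11.
Any cover uses at least 2 sets; among all covering selections none totals below 11.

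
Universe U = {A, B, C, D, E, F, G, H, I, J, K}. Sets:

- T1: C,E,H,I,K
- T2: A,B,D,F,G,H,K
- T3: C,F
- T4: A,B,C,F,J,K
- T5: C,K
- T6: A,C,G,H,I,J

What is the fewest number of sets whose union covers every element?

3

T1, T2, T4 together cover {A, B, C, D, E, F, G, H, I, J, K} — every element.
No 2 of the 6 sets cover everything (all 15 pairs fall short), so 3 is minimum.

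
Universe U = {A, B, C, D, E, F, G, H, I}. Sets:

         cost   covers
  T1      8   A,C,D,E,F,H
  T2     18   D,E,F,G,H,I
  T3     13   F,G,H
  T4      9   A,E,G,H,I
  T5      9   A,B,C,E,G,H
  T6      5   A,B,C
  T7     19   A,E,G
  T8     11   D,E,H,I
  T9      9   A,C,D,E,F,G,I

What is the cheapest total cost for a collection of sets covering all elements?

18

T5, T9 cover every element at cost 9 + 9 = 18.
Any cover uses at least 2 sets; among all covering selections none totals below 18.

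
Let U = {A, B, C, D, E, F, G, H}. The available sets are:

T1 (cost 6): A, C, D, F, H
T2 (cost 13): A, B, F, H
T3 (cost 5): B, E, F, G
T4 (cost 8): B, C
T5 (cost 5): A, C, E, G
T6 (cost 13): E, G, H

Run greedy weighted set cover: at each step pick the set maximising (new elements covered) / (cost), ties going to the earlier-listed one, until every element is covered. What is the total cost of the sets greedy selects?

11

Pick 1: T1 adds 5 new (A, C, D, F, H) at cost 6 (ratio 5/6).
Pick 2: T3 adds 3 new (B, E, G) at cost 5 (ratio 3/5).
Greedy total cost: 6 + 5 = 11.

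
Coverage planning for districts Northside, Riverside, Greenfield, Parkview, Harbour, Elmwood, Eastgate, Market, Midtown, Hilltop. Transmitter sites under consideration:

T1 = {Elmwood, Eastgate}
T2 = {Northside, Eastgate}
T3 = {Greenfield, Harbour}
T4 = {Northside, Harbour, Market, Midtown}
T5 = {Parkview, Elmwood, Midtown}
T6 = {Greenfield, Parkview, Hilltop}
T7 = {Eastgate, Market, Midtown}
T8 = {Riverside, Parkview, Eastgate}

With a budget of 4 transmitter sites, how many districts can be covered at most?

10

Choosing T1, T4, T6, T8 covers {Northside, Riverside, Greenfield, Parkview, Harbour, Elmwood, Eastgate, Market, Midtown, Hilltop} — 10 districts.
That is all 10 districts.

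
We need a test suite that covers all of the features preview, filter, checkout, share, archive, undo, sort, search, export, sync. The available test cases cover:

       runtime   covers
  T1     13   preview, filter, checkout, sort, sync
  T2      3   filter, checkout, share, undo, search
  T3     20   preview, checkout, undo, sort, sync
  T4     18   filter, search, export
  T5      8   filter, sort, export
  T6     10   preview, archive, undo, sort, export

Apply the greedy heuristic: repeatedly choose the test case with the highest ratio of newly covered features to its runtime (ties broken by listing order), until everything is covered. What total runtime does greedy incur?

26

Pick 1: T2 adds 5 new (filter, checkout, share, undo, search) at runtime 3 (ratio 5/3).
Pick 2: T6 adds 4 new (preview, archive, sort, export) at runtime 10 (ratio 4/10).
Pick 3: T1 adds 1 new (sync) at runtime 13 (ratio 1/13).
Greedy total runtime: 3 + 10 + 13 = 26.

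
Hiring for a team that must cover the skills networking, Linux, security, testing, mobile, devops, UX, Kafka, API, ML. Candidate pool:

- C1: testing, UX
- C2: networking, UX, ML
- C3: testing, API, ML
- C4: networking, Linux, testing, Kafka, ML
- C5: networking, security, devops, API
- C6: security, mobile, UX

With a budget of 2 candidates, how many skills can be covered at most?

Choosing C4, C5 covers {networking, Linux, security, testing, devops, Kafka, API, ML} — 8 skills.
No choice of 2 candidates does better; here mobile, UX are left uncovered.

8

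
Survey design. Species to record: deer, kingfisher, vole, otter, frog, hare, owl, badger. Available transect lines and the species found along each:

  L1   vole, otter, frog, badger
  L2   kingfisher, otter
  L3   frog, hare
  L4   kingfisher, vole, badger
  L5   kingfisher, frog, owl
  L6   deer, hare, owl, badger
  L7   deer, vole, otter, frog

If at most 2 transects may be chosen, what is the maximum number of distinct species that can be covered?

7

Choosing L1, L6 covers {deer, vole, otter, frog, hare, owl, badger} — 7 species.
No choice of 2 transects does better; here kingfisher is left uncovered.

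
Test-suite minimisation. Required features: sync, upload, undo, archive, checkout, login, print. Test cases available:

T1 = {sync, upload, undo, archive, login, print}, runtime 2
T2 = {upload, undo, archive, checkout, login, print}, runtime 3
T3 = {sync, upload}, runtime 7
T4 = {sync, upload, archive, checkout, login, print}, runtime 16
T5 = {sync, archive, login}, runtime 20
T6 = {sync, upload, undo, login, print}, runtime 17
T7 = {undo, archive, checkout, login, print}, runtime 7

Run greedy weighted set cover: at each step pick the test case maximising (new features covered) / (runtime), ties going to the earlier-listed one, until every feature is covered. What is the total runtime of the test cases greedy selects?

5

Pick 1: T1 adds 6 new (sync, upload, undo, archive, login, print) at runtime 2 (ratio 6/2).
Pick 2: T2 adds 1 new (checkout) at runtime 3 (ratio 1/3).
Greedy total runtime: 2 + 3 = 5.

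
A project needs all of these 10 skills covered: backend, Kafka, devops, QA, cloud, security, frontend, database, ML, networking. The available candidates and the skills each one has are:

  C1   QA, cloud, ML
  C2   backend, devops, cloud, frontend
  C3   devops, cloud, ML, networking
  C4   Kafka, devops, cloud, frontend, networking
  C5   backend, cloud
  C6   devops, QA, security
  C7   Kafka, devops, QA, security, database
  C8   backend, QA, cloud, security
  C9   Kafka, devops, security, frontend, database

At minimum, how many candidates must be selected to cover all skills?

3

C2, C3, C7 together cover {backend, Kafka, devops, QA, cloud, security, frontend, database, ML, networking} — every skill.
No 2 of the 9 candidates cover everything (all 36 pairs fall short), so 3 is minimum.
Greedy (largest uncovered first) would take C4, C7, C1, C2 — 4 candidates — but 3 suffice.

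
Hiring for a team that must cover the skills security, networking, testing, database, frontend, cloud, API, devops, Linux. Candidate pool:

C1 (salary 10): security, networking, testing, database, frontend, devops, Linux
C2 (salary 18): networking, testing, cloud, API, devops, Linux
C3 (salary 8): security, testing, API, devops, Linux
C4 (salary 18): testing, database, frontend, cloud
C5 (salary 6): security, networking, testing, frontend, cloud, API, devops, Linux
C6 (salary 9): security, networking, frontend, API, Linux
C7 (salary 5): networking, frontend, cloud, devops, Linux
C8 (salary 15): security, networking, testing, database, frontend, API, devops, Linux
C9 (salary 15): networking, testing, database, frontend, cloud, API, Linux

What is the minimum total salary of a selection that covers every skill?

C1, C5 cover every skill at salary 10 + 6 = 16.
Any cover uses at least 2 candidates; among all covering selections none totals below 16.

16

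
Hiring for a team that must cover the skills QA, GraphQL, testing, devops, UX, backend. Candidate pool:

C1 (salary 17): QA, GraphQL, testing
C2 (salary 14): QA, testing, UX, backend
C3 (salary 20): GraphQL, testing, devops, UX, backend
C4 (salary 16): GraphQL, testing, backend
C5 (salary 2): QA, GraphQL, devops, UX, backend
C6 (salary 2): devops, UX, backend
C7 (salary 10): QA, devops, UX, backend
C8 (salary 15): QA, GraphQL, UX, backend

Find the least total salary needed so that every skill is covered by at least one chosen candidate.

C2, C5 cover every skill at salary 14 + 2 = 16.
Any cover uses at least 2 candidates; among all covering selections none totals below 16.

16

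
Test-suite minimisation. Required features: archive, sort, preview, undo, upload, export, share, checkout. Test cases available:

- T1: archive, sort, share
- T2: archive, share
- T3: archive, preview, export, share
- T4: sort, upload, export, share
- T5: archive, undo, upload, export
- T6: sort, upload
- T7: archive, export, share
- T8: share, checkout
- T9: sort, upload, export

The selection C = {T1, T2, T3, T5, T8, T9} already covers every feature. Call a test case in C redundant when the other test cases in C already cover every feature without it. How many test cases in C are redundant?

Drop T1: the rest still cover every feature — redundant.
Drop T2: the rest still cover every feature — redundant.
Drop T3: preview uncovered — not redundant.
Drop T5: undo uncovered — not redundant.
Drop T8: checkout uncovered — not redundant.
Drop T9: the rest still cover every feature — redundant.
3 redundant: T1, T2, T9.

3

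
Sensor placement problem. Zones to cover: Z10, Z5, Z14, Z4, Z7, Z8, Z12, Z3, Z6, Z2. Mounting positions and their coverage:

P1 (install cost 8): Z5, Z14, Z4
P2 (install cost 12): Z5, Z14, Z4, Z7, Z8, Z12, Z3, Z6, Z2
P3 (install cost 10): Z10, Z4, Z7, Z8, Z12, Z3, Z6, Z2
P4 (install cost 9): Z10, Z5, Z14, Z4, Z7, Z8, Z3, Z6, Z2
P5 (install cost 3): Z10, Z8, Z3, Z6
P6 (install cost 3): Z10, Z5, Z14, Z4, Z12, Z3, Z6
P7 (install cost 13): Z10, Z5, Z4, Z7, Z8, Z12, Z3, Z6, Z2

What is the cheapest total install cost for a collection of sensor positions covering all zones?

12

P4, P6 cover every zone at install cost 9 + 3 = 12.
Any cover uses at least 2 sensor positions; among all covering selections none totals below 12.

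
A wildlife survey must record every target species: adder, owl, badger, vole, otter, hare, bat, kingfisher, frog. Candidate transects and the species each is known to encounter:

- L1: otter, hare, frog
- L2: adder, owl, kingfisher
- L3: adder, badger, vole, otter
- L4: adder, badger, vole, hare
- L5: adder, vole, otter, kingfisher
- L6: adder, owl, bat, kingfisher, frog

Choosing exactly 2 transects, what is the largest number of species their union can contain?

Choosing L3, L6 covers {adder, owl, badger, vole, otter, bat, kingfisher, frog} — 8 species.
No choice of 2 transects does better; here hare is left uncovered.

8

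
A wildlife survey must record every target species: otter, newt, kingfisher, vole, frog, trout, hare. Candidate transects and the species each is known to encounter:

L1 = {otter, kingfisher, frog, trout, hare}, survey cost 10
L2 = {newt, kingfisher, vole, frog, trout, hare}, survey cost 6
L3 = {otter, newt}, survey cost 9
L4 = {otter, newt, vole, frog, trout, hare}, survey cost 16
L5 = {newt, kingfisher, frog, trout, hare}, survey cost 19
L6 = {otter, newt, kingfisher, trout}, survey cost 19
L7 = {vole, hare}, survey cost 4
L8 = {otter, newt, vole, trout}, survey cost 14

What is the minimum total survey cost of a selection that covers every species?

L2, L3 cover every species at survey cost 6 + 9 = 15.
Any cover uses at least 2 transects; among all covering selections none totals below 15.

15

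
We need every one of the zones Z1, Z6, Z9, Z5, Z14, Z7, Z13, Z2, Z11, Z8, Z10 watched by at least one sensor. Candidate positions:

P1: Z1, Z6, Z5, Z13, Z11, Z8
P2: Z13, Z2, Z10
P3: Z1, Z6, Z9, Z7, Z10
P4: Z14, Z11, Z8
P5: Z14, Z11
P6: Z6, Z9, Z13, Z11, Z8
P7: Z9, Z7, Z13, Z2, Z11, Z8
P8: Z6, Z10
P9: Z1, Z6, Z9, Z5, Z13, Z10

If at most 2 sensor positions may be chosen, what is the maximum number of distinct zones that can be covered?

10

Choosing P7, P9 covers {Z1, Z6, Z9, Z5, Z7, Z13, Z2, Z11, Z8, Z10} — 10 zones.
No choice of 2 sensor positions does better; here Z14 is left uncovered.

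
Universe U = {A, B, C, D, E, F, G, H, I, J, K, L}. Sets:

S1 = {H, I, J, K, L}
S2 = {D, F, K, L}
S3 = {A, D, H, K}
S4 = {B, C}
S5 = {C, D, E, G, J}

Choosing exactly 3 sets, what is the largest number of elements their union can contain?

Choosing S1, S2, S5 covers {C, D, E, F, G, H, I, J, K, L} — 10 elements.
No choice of 3 sets does better; here A, B are left uncovered.

10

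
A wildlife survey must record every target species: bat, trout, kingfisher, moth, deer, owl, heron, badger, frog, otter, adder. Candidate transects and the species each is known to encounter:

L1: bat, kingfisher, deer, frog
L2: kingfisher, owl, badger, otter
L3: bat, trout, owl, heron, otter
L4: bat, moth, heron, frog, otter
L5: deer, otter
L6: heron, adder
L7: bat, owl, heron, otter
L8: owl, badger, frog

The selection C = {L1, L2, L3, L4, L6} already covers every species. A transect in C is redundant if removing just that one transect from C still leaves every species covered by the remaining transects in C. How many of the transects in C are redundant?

0

Drop L1: deer uncovered — not redundant.
Drop L2: badger uncovered — not redundant.
Drop L3: trout uncovered — not redundant.
Drop L4: moth uncovered — not redundant.
Drop L6: adder uncovered — not redundant.
None of the transects in C is redundant.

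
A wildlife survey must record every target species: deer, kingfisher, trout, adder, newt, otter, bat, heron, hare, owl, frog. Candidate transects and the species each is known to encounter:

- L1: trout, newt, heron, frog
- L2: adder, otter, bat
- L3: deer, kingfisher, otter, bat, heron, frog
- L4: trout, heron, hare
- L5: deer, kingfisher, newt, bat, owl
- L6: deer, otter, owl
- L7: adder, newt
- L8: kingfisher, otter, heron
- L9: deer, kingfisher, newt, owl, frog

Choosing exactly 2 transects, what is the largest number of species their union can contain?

8

Choosing L1, L3 covers {deer, kingfisher, trout, newt, otter, bat, heron, frog} — 8 species.
No choice of 2 transects does better; here adder, hare, owl are left uncovered.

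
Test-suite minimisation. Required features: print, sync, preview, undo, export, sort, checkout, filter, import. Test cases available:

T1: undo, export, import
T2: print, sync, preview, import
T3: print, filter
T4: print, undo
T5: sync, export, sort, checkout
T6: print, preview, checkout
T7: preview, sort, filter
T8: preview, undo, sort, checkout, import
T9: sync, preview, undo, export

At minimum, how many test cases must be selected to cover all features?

3

T3, T5, T8 together cover {print, sync, preview, undo, export, sort, checkout, filter, import} — every feature.
No 2 of the 9 test cases cover everything (all 36 pairs fall short), so 3 is minimum.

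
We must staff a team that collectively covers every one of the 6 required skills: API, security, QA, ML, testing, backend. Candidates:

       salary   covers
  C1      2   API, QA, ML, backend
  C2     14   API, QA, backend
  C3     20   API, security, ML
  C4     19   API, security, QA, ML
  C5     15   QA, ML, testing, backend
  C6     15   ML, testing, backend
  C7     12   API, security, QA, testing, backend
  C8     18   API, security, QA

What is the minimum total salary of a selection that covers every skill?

14

C1, C7 cover every skill at salary 2 + 12 = 14.
Any cover uses at least 2 candidates; among all covering selections none totals below 14.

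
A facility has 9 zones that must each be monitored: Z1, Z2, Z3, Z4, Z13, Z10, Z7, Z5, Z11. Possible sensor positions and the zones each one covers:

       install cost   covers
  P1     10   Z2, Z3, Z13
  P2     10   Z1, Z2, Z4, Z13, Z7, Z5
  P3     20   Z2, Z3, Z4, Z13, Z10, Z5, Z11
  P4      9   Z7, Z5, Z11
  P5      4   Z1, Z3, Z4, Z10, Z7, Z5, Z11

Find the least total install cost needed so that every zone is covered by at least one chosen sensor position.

P1, P5 cover every zone at install cost 10 + 4 = 14.
Any cover uses at least 2 sensor positions; among all covering selections none totals below 14.

14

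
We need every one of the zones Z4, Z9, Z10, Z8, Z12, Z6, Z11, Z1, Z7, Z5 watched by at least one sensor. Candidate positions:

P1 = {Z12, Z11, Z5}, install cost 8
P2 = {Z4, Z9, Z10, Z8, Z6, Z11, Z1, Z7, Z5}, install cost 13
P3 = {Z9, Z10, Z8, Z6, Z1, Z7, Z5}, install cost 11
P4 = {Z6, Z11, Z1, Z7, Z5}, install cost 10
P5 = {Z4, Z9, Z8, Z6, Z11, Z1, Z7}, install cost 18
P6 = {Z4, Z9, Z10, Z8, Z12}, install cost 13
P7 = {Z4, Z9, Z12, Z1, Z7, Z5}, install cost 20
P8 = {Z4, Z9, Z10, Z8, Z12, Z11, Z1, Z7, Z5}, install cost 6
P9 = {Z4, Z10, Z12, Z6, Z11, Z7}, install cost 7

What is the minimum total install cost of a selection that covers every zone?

P8, P9 cover every zone at install cost 6 + 7 = 13.
Any cover uses at least 2 sensor positions; among all covering selections none totals below 13.

13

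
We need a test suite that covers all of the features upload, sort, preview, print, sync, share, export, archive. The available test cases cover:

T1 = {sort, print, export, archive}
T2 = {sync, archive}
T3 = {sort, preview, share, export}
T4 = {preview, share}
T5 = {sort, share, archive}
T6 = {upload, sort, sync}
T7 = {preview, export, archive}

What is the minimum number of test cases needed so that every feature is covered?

T1, T3, T6 together cover {upload, sort, preview, print, sync, share, export, archive} — every feature.
No 2 of the 7 test cases cover everything (all 21 pairs fall short), so 3 is minimum.

3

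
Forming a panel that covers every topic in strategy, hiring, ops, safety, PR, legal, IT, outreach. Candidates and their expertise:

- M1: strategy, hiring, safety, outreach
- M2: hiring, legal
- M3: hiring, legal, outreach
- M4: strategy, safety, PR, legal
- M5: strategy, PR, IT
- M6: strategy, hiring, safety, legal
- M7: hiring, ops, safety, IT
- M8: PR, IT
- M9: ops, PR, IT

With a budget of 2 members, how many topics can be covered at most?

7

Choosing M1, M9 covers {strategy, hiring, ops, safety, PR, IT, outreach} — 7 topics.
No choice of 2 members does better; here legal is left uncovered.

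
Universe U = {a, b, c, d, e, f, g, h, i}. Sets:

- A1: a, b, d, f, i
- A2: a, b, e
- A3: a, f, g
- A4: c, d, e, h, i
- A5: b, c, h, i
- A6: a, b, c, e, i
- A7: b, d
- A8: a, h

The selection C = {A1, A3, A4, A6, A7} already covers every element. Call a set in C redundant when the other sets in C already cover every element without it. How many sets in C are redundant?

3

Drop A1: the rest still cover every element — redundant.
Drop A3: g uncovered — not redundant.
Drop A4: h uncovered — not redundant.
Drop A6: the rest still cover every element — redundant.
Drop A7: the rest still cover every element — redundant.
3 redundant: A1, A6, A7.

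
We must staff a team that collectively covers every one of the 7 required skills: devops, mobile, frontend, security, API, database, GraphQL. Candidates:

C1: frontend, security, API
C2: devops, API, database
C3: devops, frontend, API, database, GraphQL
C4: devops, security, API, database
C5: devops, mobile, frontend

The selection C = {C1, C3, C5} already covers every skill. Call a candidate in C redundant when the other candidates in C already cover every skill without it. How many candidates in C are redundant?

Drop C1: security uncovered — not redundant.
Drop C3: database, GraphQL uncovered — not redundant.
Drop C5: mobile uncovered — not redundant.
None of the candidates in C is redundant.

0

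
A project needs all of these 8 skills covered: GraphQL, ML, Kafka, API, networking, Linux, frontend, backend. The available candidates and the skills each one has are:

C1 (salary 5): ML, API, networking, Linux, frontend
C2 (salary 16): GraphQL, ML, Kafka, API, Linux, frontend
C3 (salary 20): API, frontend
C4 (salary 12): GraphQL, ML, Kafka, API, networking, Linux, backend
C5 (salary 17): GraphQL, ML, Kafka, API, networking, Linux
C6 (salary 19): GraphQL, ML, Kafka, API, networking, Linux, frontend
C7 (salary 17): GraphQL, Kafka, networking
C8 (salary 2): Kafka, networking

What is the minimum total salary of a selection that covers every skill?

17

C1, C4 cover every skill at salary 5 + 12 = 17.
Any cover uses at least 2 candidates; among all covering selections none totals below 17.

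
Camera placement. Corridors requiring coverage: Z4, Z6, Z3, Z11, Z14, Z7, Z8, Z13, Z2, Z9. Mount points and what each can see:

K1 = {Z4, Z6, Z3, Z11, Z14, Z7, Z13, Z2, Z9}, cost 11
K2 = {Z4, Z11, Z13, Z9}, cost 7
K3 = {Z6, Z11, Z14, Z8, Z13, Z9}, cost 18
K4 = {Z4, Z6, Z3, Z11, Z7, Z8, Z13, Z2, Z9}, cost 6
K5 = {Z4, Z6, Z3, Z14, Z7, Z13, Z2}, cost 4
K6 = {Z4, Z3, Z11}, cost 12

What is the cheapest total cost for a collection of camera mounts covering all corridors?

10

K4, K5 cover every corridor at cost 6 + 4 = 10.
Any cover uses at least 2 camera mounts; among all covering selections none totals below 10.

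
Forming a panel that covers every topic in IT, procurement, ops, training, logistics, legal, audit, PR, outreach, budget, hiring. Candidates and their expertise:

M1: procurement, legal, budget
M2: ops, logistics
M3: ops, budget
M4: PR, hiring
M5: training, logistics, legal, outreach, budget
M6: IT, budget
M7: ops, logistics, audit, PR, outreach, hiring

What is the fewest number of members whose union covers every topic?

M1, M5, M6, M7 together cover {IT, procurement, ops, training, logistics, legal, audit, PR, outreach, budget, hiring} — every topic.
No 3 of the 7 members cover everything (all 35 triples fall short), so 4 is minimum.

4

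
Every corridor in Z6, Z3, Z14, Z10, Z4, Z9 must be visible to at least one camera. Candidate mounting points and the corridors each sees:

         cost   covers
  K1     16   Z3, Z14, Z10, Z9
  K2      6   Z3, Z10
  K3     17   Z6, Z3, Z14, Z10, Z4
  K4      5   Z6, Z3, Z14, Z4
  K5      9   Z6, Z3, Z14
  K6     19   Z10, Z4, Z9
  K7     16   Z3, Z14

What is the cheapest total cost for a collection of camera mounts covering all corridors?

21

K1, K4 cover every corridor at cost 16 + 5 = 21.
Any cover uses at least 2 camera mounts; among all covering selections none totals below 21.
Greedy by coverage-per-cost would pick K4, K2, K1 for 27 — worse than the optimum 21.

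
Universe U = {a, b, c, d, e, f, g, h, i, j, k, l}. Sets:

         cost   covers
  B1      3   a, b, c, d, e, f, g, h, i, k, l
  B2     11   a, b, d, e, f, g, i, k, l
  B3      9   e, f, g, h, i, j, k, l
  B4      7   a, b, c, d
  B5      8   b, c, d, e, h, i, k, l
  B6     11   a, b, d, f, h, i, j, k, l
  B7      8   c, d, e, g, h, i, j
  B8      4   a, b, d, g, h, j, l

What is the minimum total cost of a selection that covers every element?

7

B1, B8 cover every element at cost 3 + 4 = 7.
Any cover uses at least 2 sets; among all covering selections none totals below 7.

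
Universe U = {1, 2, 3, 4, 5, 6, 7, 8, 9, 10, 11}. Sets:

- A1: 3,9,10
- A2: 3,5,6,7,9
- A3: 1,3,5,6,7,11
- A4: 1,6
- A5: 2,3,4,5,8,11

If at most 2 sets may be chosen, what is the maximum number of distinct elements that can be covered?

Choosing A2, A5 covers {2, 3, 4, 5, 6, 7, 8, 9, 11} — 9 elements.
No choice of 2 sets does better; here 1, 10 are left uncovered.

9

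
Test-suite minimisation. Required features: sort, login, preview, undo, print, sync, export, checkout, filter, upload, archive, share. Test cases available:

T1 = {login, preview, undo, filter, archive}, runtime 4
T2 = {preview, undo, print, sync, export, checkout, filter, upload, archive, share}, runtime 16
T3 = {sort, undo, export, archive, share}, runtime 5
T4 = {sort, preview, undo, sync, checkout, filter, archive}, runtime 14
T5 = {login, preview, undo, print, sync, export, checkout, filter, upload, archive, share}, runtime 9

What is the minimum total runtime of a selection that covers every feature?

T3, T5 cover every feature at runtime 5 + 9 = 14.
Any cover uses at least 2 test cases; among all covering selections none totals below 14.
Greedy by coverage-per-runtime would pick T1, T5, T3 for 18 — worse than the optimum 14.

14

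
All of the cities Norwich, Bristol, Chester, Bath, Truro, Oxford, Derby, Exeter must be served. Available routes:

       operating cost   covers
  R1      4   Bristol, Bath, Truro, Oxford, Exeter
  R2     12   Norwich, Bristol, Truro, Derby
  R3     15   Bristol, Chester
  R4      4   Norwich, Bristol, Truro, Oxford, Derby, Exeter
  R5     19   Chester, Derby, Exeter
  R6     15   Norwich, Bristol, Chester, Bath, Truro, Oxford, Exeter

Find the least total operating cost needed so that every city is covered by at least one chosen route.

19

R4, R6 cover every city at operating cost 4 + 15 = 19.
Any cover uses at least 2 routes; among all covering selections none totals below 19.
Greedy by coverage-per-operating cost would pick R4, R1, R3 for 23 — worse than the optimum 19.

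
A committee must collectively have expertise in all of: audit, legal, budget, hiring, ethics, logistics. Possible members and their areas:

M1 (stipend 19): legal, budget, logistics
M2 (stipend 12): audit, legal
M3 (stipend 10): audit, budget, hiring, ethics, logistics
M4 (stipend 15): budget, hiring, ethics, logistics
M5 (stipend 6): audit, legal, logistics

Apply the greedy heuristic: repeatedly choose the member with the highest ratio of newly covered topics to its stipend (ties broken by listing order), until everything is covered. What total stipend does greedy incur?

Pick 1: M3 adds 5 new (audit, budget, hiring, ethics, logistics) at stipend 10 (ratio 5/10).
Pick 2: M5 adds 1 new (legal) at stipend 6 (ratio 1/6).
Greedy total stipend: 10 + 6 = 16.

16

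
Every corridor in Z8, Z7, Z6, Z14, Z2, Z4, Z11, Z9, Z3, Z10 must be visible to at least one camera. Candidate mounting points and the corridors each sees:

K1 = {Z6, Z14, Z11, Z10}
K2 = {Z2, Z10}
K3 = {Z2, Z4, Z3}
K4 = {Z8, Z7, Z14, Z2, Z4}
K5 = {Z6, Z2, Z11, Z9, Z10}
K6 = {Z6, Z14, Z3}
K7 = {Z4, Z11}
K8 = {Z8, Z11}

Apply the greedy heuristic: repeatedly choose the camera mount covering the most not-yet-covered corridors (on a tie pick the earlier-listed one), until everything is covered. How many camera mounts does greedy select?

Pick 1: K4 covers 5 new corridors (Z8, Z7, Z14, Z2, Z4).
Pick 2: K5 covers 4 new corridors (Z6, Z11, Z9, Z10).
Pick 3: K3 covers 1 new corridors (Z3).
Greedy uses 3 camera mounts.

3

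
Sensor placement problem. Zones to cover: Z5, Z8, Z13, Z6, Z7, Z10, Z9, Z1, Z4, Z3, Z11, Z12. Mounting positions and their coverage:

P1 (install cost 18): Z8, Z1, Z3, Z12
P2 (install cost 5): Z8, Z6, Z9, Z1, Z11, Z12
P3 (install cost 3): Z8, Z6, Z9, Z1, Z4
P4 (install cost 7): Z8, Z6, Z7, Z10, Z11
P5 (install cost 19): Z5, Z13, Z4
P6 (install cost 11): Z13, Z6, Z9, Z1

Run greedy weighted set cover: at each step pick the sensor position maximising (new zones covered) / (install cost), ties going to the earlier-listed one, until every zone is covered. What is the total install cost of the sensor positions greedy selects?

Pick 1: P3 adds 5 new (Z8, Z6, Z9, Z1, Z4) at install cost 3 (ratio 5/3).
Pick 2: P4 adds 3 new (Z7, Z10, Z11) at install cost 7 (ratio 3/7).
Pick 3: P2 adds 1 new (Z12) at install cost 5 (ratio 1/5).
Pick 4: P5 adds 2 new (Z5, Z13) at install cost 19 (ratio 2/19).
Pick 5: P1 adds 1 new (Z3) at install cost 18 (ratio 1/18).
Greedy total install cost: 3 + 7 + 5 + 19 + 18 = 52. (The true optimum is 47, so greedy overshoots here.)

52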